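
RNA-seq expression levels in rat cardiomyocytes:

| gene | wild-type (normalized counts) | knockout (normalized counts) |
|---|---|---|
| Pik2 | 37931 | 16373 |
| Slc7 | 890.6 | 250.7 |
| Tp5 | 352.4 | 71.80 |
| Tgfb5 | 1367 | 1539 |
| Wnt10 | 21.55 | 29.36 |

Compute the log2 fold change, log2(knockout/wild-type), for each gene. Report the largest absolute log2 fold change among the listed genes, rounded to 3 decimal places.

log2(16373/37931) = -1.212  (Pik2)
log2(250.7/890.6) = -1.829  (Slc7)
log2(71.80/352.4) = -2.295  (Tp5)
log2(1539/1367) = 0.171  (Tgfb5)
log2(29.36/21.55) = 0.446  (Wnt10)
The largest magnitude belongs to Tp5.

2.295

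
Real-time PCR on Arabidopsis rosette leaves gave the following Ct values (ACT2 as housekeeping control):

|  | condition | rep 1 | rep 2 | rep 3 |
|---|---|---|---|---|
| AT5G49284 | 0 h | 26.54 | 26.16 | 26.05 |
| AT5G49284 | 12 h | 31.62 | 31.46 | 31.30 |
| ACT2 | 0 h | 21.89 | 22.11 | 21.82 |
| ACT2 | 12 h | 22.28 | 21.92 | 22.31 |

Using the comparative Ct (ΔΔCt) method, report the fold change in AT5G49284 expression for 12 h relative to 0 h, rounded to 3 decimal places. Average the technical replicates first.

Mean Ct: AT5G49284 0 h 26.250; AT5G49284 12 h 31.460; ACT2 0 h 21.940; ACT2 12 h 22.170
ΔCt(0 h) = 26.250 − 21.940 = 4.310
ΔCt(12 h) = 31.460 − 22.170 = 9.290
ΔΔCt = 9.290 − 4.310 = 4.980
Fold change = 2^(−4.980) = 0.0317

0.032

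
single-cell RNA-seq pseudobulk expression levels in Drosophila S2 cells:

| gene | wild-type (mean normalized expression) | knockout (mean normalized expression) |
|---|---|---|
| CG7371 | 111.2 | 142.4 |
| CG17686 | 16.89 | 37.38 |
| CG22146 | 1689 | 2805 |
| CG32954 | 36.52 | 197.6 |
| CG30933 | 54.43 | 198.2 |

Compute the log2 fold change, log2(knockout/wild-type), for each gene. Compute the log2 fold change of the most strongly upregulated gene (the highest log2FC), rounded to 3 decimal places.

log2(142.4/111.2) = 0.357  (CG7371)
log2(37.38/16.89) = 1.146  (CG17686)
log2(2805/1689) = 0.732  (CG22146)
log2(197.6/36.52) = 2.436  (CG32954)
log2(198.2/54.43) = 1.864  (CG30933)
CG32954 is most strongly upregulated.

2.436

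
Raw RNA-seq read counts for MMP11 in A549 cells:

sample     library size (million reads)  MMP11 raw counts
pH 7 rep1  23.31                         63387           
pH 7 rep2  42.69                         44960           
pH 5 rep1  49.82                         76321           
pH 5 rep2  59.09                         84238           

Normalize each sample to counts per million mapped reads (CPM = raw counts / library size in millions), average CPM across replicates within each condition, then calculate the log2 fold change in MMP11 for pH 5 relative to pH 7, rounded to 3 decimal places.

CPM(pH 7 rep1) = 63387 / 23.31 = 2719.3050
CPM(pH 7 rep2) = 44960 / 42.69 = 1053.1740
CPM(pH 5 rep1) = 76321 / 49.82 = 1531.9350
CPM(pH 5 rep2) = 84238 / 59.09 = 1425.5881
mean CPM(pH 7) = 1886.2395; mean CPM(pH 5) = 1478.7615
Fold change = 1478.7615 / 1886.2395 = 0.78397
log2(0.78397) = -0.3511

-0.351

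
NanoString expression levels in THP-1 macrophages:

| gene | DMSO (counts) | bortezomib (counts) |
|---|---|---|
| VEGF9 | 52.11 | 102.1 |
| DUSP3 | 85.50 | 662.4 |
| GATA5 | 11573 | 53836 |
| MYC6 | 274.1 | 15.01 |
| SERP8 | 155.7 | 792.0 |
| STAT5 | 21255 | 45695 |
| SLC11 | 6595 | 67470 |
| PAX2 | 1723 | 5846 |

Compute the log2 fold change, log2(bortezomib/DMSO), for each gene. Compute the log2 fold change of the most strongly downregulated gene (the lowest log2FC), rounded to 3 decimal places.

-4.191

log2(102.1/52.11) = 0.970  (VEGF9)
log2(662.4/85.50) = 2.954  (DUSP3)
log2(53836/11573) = 2.218  (GATA5)
log2(15.01/274.1) = -4.191  (MYC6)
log2(792.0/155.7) = 2.347  (SERP8)
log2(45695/21255) = 1.104  (STAT5)
log2(67470/6595) = 3.355  (SLC11)
log2(5846/1723) = 1.763  (PAX2)
MYC6 is most strongly downregulated.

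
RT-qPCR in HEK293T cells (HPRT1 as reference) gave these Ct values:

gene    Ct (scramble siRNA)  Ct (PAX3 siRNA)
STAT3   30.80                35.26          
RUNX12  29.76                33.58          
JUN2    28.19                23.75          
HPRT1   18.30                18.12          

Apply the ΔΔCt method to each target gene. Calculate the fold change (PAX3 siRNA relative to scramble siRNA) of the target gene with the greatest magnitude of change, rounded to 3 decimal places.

0.040

STAT3: ΔΔCt = (35.26−18.12) − (30.80−18.30) = 17.14 − 12.50 = 4.64; fold change = 2^-4.64 = 0.040
RUNX12: ΔΔCt = (33.58−18.12) − (29.76−18.30) = 15.46 − 11.46 = 4.00; fold change = 2^-4.00 = 0.062
JUN2: ΔΔCt = (23.75−18.12) − (28.19−18.30) = 5.63 − 9.89 = -4.26; fold change = 2^4.26 = 19.160
STAT3 has the largest |ΔΔCt| = 4.64.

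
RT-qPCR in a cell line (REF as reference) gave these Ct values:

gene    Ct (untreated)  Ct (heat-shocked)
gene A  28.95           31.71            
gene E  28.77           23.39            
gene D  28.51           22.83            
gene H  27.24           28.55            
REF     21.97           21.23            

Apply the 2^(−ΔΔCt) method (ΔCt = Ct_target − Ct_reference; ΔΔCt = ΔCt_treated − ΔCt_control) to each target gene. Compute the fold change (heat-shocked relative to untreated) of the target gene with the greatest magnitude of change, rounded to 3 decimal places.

gene A: ΔΔCt = (31.71−21.23) − (28.95−21.97) = 10.48 − 6.98 = 3.50; fold change = 2^-3.50 = 0.088
gene E: ΔΔCt = (23.39−21.23) − (28.77−21.97) = 2.16 − 6.80 = -4.64; fold change = 2^4.64 = 24.933
gene D: ΔΔCt = (22.83−21.23) − (28.51−21.97) = 1.60 − 6.54 = -4.94; fold change = 2^4.94 = 30.696
gene H: ΔΔCt = (28.55−21.23) − (27.24−21.97) = 7.32 − 5.27 = 2.05; fold change = 2^-2.05 = 0.241
gene D has the largest |ΔΔCt| = 4.94.

30.696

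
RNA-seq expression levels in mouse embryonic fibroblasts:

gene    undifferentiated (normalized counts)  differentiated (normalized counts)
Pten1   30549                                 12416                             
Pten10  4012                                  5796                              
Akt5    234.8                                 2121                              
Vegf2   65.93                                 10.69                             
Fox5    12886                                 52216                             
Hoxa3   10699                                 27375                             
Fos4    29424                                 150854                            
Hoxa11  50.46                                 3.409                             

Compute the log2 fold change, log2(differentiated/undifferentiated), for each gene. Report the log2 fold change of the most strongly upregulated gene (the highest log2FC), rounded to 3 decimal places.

3.175

log2(12416/30549) = -1.299  (Pten1)
log2(5796/4012) = 0.531  (Pten10)
log2(2121/234.8) = 3.175  (Akt5)
log2(10.69/65.93) = -2.625  (Vegf2)
log2(52216/12886) = 2.019  (Fox5)
log2(27375/10699) = 1.355  (Hoxa3)
log2(150854/29424) = 2.358  (Fos4)
log2(3.409/50.46) = -3.888  (Hoxa11)
Akt5 is most strongly upregulated.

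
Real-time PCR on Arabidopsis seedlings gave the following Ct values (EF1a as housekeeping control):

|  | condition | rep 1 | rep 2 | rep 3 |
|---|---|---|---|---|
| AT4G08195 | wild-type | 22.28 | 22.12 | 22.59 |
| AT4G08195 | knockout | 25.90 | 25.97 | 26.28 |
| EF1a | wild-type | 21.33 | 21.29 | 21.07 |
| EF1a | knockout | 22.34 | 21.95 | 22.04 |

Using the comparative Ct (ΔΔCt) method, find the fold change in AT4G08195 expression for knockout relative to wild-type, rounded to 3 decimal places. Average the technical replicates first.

0.140

Mean Ct: AT4G08195 wild-type 22.330; AT4G08195 knockout 26.050; EF1a wild-type 21.230; EF1a knockout 22.110
ΔCt(wild-type) = 22.330 − 21.230 = 1.100
ΔCt(knockout) = 26.050 − 22.110 = 3.940
ΔΔCt = 3.940 − 1.100 = 2.840
Fold change = 2^(−2.840) = 0.1397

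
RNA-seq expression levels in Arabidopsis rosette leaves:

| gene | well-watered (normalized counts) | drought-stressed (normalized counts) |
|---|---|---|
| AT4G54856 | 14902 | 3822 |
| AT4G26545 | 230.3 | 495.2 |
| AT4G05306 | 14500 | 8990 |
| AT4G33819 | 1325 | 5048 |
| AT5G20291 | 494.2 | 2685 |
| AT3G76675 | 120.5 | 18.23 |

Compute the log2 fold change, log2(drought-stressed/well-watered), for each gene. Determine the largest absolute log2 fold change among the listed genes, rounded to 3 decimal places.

log2(3822/14902) = -1.963  (AT4G54856)
log2(495.2/230.3) = 1.104  (AT4G26545)
log2(8990/14500) = -0.690  (AT4G05306)
log2(5048/1325) = 1.930  (AT4G33819)
log2(2685/494.2) = 2.442  (AT5G20291)
log2(18.23/120.5) = -2.725  (AT3G76675)
The largest magnitude belongs to AT3G76675.

2.725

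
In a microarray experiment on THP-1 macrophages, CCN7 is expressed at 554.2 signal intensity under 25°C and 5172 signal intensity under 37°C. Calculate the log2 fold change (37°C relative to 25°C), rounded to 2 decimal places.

3.22

Fold change = 5172 / 554.2 = 9.3324
log2(9.3324) = 3.222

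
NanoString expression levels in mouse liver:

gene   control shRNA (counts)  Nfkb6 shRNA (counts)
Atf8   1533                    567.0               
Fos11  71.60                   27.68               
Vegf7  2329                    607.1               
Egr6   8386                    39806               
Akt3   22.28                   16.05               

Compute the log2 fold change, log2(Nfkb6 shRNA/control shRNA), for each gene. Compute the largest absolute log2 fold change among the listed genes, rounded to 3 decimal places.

log2(567.0/1533) = -1.435  (Atf8)
log2(27.68/71.60) = -1.371  (Fos11)
log2(607.1/2329) = -1.940  (Vegf7)
log2(39806/8386) = 2.247  (Egr6)
log2(16.05/22.28) = -0.473  (Akt3)
The largest magnitude belongs to Egr6.

2.247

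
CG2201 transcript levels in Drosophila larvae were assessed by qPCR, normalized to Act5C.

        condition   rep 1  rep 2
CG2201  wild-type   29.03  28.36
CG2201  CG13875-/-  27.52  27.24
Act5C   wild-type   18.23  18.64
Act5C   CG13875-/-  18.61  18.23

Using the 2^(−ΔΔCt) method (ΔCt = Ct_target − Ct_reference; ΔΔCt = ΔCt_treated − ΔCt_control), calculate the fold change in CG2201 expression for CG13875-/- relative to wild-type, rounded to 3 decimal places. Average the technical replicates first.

2.462

Mean Ct: CG2201 wild-type 28.695; CG2201 CG13875-/- 27.380; Act5C wild-type 18.435; Act5C CG13875-/- 18.420
ΔCt(wild-type) = 28.695 − 18.435 = 10.260
ΔCt(CG13875-/-) = 27.380 − 18.420 = 8.960
ΔΔCt = 8.960 − 10.260 = -1.300
Fold change = 2^(−(-1.300)) = 2^1.300 = 2.4623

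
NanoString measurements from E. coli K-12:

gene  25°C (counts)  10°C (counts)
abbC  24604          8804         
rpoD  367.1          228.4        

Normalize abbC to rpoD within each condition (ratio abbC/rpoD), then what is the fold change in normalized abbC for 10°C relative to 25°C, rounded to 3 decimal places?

0.575

abbC/rpoD (25°C) = 24604 / 367.1 = 67.023
abbC/rpoD (10°C) = 8804 / 228.4 = 38.546
Fold change = 38.546 / 67.023 = 0.5751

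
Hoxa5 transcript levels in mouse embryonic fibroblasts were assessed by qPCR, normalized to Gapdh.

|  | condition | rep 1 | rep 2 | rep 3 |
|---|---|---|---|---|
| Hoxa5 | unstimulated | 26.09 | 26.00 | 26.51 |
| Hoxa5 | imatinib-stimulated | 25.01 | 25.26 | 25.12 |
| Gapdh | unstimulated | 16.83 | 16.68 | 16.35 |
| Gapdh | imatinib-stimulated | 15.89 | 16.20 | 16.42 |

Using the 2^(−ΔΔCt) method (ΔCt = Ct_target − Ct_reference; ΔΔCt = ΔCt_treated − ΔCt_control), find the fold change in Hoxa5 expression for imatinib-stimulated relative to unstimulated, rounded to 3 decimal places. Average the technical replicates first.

Mean Ct: Hoxa5 unstimulated 26.200; Hoxa5 imatinib-stimulated 25.130; Gapdh unstimulated 16.620; Gapdh imatinib-stimulated 16.170
ΔCt(unstimulated) = 26.200 − 16.620 = 9.580
ΔCt(imatinib-stimulated) = 25.130 − 16.170 = 8.960
ΔΔCt = 8.960 − 9.580 = -0.620
Fold change = 2^(−(-0.620)) = 2^0.620 = 1.5369

1.537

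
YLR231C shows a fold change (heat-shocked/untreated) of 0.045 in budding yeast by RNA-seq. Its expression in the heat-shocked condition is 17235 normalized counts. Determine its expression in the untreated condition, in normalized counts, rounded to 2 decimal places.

untreated expression = 17235 / 0.045 = 383000.00

383000.00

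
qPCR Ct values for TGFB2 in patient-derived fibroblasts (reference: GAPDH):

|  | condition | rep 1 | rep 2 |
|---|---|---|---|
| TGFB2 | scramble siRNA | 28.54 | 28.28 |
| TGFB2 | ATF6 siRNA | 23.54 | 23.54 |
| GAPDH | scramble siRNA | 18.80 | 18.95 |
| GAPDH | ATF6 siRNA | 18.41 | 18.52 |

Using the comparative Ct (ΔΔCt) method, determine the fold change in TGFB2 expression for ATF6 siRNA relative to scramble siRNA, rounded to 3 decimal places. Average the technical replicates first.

22.009

Mean Ct: TGFB2 scramble siRNA 28.410; TGFB2 ATF6 siRNA 23.540; GAPDH scramble siRNA 18.875; GAPDH ATF6 siRNA 18.465
ΔCt(scramble siRNA) = 28.410 − 18.875 = 9.535
ΔCt(ATF6 siRNA) = 23.540 − 18.465 = 5.075
ΔΔCt = 5.075 − 9.535 = -4.460
Fold change = 2^(−(-4.460)) = 2^4.460 = 22.0087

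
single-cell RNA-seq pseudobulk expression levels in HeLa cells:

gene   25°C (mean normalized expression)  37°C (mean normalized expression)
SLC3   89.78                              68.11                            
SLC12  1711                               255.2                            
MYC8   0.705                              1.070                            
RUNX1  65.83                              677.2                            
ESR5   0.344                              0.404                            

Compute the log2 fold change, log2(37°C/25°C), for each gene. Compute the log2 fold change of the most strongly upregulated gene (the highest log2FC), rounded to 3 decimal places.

log2(68.11/89.78) = -0.399  (SLC3)
log2(255.2/1711) = -2.745  (SLC12)
log2(1.070/0.705) = 0.602  (MYC8)
log2(677.2/65.83) = 3.363  (RUNX1)
log2(0.404/0.344) = 0.232  (ESR5)
RUNX1 is most strongly upregulated.

3.363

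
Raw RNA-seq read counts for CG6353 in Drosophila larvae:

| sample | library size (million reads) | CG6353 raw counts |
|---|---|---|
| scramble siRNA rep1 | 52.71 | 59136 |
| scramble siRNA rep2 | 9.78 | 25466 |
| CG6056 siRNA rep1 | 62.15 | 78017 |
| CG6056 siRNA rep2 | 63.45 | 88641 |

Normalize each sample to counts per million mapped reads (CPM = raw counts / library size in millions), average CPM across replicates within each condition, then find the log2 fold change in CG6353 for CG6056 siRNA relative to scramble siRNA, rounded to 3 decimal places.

CPM(scramble siRNA rep1) = 59136 / 52.71 = 1121.9124
CPM(scramble siRNA rep2) = 25466 / 9.78 = 2603.8855
CPM(CG6056 siRNA rep1) = 78017 / 62.15 = 1255.3017
CPM(CG6056 siRNA rep2) = 88641 / 63.45 = 1397.0213
mean CPM(scramble siRNA) = 1862.8989; mean CPM(CG6056 siRNA) = 1326.1615
Fold change = 1326.1615 / 1862.8989 = 0.71188
log2(0.71188) = -0.4903

-0.490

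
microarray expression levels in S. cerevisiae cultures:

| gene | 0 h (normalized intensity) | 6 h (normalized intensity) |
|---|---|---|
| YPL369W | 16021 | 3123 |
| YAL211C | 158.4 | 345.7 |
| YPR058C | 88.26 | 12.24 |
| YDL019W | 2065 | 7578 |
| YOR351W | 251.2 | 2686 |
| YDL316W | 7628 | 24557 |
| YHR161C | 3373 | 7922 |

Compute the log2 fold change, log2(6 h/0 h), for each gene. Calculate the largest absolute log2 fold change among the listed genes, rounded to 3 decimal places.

log2(3123/16021) = -2.359  (YPL369W)
log2(345.7/158.4) = 1.126  (YAL211C)
log2(12.24/88.26) = -2.850  (YPR058C)
log2(7578/2065) = 1.876  (YDL019W)
log2(2686/251.2) = 3.419  (YOR351W)
log2(24557/7628) = 1.687  (YDL316W)
log2(7922/3373) = 1.232  (YHR161C)
The largest magnitude belongs to YOR351W.

3.419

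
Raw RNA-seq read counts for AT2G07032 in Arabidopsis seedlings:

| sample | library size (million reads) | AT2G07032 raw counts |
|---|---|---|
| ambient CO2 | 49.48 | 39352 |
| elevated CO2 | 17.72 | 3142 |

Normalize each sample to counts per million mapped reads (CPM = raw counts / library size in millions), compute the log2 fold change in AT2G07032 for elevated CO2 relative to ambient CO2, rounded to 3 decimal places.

CPM(ambient CO2) = 39352 / 49.48 = 795.3112
CPM(elevated CO2) = 3142 / 17.72 = 177.3138
Fold change = 177.3138 / 795.3112 = 0.22295
log2(0.22295) = -2.1652

-2.165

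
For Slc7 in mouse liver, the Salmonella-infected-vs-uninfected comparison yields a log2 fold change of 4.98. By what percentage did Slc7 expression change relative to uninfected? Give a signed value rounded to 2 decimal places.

Fold change = 2^(4.98) = 31.5594
Percent change = (FC − 1) × 100% = (31.5594 − 1) × 100 = 3055.94%

3055.94%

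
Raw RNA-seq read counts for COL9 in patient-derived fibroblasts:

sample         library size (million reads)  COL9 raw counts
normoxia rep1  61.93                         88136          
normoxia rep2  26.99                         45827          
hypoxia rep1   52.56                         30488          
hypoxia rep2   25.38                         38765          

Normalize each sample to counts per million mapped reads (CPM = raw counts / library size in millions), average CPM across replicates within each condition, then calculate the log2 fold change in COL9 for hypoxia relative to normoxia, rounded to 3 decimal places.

-0.567

CPM(normoxia rep1) = 88136 / 61.93 = 1423.1552
CPM(normoxia rep2) = 45827 / 26.99 = 1697.9252
CPM(hypoxia rep1) = 30488 / 52.56 = 580.0609
CPM(hypoxia rep2) = 38765 / 25.38 = 1527.3838
mean CPM(normoxia) = 1560.5402; mean CPM(hypoxia) = 1053.7223
Fold change = 1053.7223 / 1560.5402 = 0.67523
log2(0.67523) = -0.5666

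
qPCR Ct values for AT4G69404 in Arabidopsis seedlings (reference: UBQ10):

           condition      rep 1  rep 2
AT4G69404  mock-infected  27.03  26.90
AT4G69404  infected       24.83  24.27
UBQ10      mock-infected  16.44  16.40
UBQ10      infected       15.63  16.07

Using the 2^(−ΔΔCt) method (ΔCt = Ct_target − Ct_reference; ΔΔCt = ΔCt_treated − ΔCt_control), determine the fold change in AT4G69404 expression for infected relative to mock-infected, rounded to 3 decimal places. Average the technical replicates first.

Mean Ct: AT4G69404 mock-infected 26.965; AT4G69404 infected 24.550; UBQ10 mock-infected 16.420; UBQ10 infected 15.850
ΔCt(mock-infected) = 26.965 − 16.420 = 10.545
ΔCt(infected) = 24.550 − 15.850 = 8.700
ΔΔCt = 8.700 − 10.545 = -1.845
Fold change = 2^(−(-1.845)) = 2^1.845 = 3.5925

3.593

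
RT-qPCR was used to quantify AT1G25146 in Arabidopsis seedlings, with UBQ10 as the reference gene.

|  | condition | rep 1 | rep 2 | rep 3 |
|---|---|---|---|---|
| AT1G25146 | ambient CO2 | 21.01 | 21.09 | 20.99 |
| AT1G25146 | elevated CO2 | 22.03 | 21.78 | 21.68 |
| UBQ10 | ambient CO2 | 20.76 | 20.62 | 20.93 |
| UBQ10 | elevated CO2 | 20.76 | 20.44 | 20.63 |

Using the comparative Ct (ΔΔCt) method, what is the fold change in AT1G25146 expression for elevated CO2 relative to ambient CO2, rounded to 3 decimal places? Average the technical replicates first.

0.514

Mean Ct: AT1G25146 ambient CO2 21.030; AT1G25146 elevated CO2 21.830; UBQ10 ambient CO2 20.770; UBQ10 elevated CO2 20.610
ΔCt(ambient CO2) = 21.030 − 20.770 = 0.260
ΔCt(elevated CO2) = 21.830 − 20.610 = 1.220
ΔΔCt = 1.220 − 0.260 = 0.960
Fold change = 2^(−0.960) = 0.5141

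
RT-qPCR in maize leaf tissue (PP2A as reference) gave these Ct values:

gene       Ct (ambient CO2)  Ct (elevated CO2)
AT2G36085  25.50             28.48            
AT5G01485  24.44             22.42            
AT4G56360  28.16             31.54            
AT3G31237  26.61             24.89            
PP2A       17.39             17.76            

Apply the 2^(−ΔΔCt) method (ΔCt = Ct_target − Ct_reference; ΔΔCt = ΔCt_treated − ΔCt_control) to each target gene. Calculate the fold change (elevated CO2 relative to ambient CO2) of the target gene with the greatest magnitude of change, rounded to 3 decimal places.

AT2G36085: ΔΔCt = (28.48−17.76) − (25.50−17.39) = 10.72 − 8.11 = 2.61; fold change = 2^-2.61 = 0.164
AT5G01485: ΔΔCt = (22.42−17.76) − (24.44−17.39) = 4.66 − 7.05 = -2.39; fold change = 2^2.39 = 5.242
AT4G56360: ΔΔCt = (31.54−17.76) − (28.16−17.39) = 13.78 − 10.77 = 3.01; fold change = 2^-3.01 = 0.124
AT3G31237: ΔΔCt = (24.89−17.76) − (26.61−17.39) = 7.13 − 9.22 = -2.09; fold change = 2^2.09 = 4.257
AT4G56360 has the largest |ΔΔCt| = 3.01.

0.124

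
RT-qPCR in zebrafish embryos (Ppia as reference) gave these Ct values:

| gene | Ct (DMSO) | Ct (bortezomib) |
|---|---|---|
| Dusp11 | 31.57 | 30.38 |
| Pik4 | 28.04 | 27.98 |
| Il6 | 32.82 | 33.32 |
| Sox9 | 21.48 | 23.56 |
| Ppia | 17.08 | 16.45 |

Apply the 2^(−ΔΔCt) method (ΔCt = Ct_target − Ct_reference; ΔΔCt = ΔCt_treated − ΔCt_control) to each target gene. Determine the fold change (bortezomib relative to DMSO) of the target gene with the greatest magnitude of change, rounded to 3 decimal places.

Dusp11: ΔΔCt = (30.38−16.45) − (31.57−17.08) = 13.93 − 14.49 = -0.56; fold change = 2^0.56 = 1.474
Pik4: ΔΔCt = (27.98−16.45) − (28.04−17.08) = 11.53 − 10.96 = 0.57; fold change = 2^-0.57 = 0.674
Il6: ΔΔCt = (33.32−16.45) − (32.82−17.08) = 16.87 − 15.74 = 1.13; fold change = 2^-1.13 = 0.457
Sox9: ΔΔCt = (23.56−16.45) − (21.48−17.08) = 7.11 − 4.40 = 2.71; fold change = 2^-2.71 = 0.153
Sox9 has the largest |ΔΔCt| = 2.71.

0.153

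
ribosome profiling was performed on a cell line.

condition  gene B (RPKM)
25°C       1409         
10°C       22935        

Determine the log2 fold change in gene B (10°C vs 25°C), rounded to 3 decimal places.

Fold change = 22935 / 1409 = 16.2775
log2(16.2775) = 4.0248

4.025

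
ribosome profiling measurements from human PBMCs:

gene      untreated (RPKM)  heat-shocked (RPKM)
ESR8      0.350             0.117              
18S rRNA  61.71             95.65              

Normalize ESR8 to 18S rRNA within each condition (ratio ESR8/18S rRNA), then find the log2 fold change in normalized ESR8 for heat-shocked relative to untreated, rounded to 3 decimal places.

-2.213

ESR8/18S rRNA (untreated) = 0.350 / 61.71 = 0.0056717
ESR8/18S rRNA (heat-shocked) = 0.117 / 95.65 = 0.0012232
Fold change = 0.0012232 / 0.0056717 = 0.2157
log2(0.2157) = -2.2131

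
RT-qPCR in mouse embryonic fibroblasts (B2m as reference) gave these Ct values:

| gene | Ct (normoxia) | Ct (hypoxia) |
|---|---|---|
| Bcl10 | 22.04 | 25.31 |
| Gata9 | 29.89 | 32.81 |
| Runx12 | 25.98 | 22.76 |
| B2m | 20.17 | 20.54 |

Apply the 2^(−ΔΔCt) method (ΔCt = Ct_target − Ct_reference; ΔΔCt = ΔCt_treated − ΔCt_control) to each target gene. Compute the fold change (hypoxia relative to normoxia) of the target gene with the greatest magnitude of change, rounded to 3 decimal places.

12.042

Bcl10: ΔΔCt = (25.31−20.54) − (22.04−20.17) = 4.77 − 1.87 = 2.90; fold change = 2^-2.90 = 0.134
Gata9: ΔΔCt = (32.81−20.54) − (29.89−20.17) = 12.27 − 9.72 = 2.55; fold change = 2^-2.55 = 0.171
Runx12: ΔΔCt = (22.76−20.54) − (25.98−20.17) = 2.22 − 5.81 = -3.59; fold change = 2^3.59 = 12.042
Runx12 has the largest |ΔΔCt| = 3.59.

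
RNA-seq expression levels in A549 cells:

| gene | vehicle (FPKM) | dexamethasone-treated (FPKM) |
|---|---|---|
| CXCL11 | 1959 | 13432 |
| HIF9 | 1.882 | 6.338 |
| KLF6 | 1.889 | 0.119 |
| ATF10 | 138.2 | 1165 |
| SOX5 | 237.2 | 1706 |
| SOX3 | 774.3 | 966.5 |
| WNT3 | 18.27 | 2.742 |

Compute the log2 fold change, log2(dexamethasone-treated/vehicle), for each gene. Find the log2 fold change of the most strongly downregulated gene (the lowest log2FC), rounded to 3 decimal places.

-3.989

log2(13432/1959) = 2.777  (CXCL11)
log2(6.338/1.882) = 1.752  (HIF9)
log2(0.119/1.889) = -3.989  (KLF6)
log2(1165/138.2) = 3.076  (ATF10)
log2(1706/237.2) = 2.846  (SOX5)
log2(966.5/774.3) = 0.320  (SOX3)
log2(2.742/18.27) = -2.736  (WNT3)
KLF6 is most strongly downregulated.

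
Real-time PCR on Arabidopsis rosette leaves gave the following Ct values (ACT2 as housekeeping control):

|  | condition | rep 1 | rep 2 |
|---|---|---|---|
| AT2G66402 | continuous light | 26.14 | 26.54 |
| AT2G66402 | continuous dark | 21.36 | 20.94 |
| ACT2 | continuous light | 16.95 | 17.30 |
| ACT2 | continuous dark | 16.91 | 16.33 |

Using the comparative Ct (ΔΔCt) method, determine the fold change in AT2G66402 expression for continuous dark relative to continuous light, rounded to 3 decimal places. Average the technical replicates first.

25.723

Mean Ct: AT2G66402 continuous light 26.340; AT2G66402 continuous dark 21.150; ACT2 continuous light 17.125; ACT2 continuous dark 16.620
ΔCt(continuous light) = 26.340 − 17.125 = 9.215
ΔCt(continuous dark) = 21.150 − 16.620 = 4.530
ΔΔCt = 4.530 − 9.215 = -4.685
Fold change = 2^(−(-4.685)) = 2^4.685 = 25.7232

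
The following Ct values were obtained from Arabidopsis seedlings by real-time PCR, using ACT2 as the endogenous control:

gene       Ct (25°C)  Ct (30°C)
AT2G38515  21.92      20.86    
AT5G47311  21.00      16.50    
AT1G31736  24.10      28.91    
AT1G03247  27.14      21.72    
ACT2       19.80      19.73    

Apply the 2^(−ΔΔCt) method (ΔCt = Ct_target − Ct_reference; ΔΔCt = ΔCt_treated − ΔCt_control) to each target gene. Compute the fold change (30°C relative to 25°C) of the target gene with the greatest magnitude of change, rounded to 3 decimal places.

AT2G38515: ΔΔCt = (20.86−19.73) − (21.92−19.80) = 1.13 − 2.12 = -0.99; fold change = 2^0.99 = 1.986
AT5G47311: ΔΔCt = (16.50−19.73) − (21.00−19.80) = -3.23 − 1.20 = -4.43; fold change = 2^4.43 = 21.556
AT1G31736: ΔΔCt = (28.91−19.73) − (24.10−19.80) = 9.18 − 4.30 = 4.88; fold change = 2^-4.88 = 0.034
AT1G03247: ΔΔCt = (21.72−19.73) − (27.14−19.80) = 1.99 − 7.34 = -5.35; fold change = 2^5.35 = 40.786
AT1G03247 has the largest |ΔΔCt| = 5.35.

40.786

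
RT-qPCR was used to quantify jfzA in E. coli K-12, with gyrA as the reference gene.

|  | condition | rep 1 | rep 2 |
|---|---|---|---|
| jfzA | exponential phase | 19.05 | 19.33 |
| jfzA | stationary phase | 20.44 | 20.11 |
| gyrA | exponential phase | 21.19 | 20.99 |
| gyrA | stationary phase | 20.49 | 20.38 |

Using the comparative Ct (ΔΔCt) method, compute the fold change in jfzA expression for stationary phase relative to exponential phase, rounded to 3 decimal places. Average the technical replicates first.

Mean Ct: jfzA exponential phase 19.190; jfzA stationary phase 20.275; gyrA exponential phase 21.090; gyrA stationary phase 20.435
ΔCt(exponential phase) = 19.190 − 21.090 = -1.900
ΔCt(stationary phase) = 20.275 − 20.435 = -0.160
ΔΔCt = -0.160 − (-1.900) = 1.740
Fold change = 2^(−1.740) = 0.2994

0.299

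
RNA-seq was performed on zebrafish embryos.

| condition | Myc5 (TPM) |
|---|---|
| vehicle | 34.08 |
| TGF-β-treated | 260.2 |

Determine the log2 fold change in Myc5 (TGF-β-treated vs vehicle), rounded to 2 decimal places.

Fold change = 260.2 / 34.08 = 7.6350
log2(7.6350) = 2.933

2.93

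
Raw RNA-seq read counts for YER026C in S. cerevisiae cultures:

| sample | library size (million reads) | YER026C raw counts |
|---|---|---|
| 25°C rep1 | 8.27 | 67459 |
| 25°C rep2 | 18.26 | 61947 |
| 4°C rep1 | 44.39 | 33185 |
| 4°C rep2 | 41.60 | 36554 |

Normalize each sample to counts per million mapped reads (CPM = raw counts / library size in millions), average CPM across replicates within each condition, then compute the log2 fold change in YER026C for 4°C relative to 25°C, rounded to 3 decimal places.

CPM(25°C rep1) = 67459 / 8.27 = 8157.0738
CPM(25°C rep2) = 61947 / 18.26 = 3392.4973
CPM(4°C rep1) = 33185 / 44.39 = 747.5783
CPM(4°C rep2) = 36554 / 41.60 = 878.7019
mean CPM(25°C) = 5774.7855; mean CPM(4°C) = 813.1401
Fold change = 813.1401 / 5774.7855 = 0.14081
log2(0.14081) = -2.8282

-2.828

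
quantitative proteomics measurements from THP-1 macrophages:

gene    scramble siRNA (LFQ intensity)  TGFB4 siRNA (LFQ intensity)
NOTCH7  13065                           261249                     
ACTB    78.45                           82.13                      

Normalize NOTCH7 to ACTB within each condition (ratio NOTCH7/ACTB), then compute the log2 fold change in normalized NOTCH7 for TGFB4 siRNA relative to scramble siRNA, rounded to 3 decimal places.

NOTCH7/ACTB (scramble siRNA) = 13065 / 78.45 = 166.54
NOTCH7/ACTB (TGFB4 siRNA) = 261249 / 82.13 = 3180.9
Fold change = 3180.9 / 166.54 = 19.1001
log2(19.1001) = 4.2555

4.256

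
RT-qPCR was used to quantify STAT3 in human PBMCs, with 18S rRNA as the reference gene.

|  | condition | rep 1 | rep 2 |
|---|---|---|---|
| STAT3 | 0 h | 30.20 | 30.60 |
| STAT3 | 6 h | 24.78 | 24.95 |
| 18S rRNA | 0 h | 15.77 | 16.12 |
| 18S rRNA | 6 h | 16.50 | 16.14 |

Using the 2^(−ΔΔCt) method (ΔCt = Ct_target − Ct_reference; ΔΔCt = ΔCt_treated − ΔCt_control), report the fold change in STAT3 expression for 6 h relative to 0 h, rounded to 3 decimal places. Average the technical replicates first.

60.129

Mean Ct: STAT3 0 h 30.400; STAT3 6 h 24.865; 18S rRNA 0 h 15.945; 18S rRNA 6 h 16.320
ΔCt(0 h) = 30.400 − 15.945 = 14.455
ΔCt(6 h) = 24.865 − 16.320 = 8.545
ΔΔCt = 8.545 − 14.455 = -5.910
Fold change = 2^(−(-5.910)) = 2^5.910 = 60.1295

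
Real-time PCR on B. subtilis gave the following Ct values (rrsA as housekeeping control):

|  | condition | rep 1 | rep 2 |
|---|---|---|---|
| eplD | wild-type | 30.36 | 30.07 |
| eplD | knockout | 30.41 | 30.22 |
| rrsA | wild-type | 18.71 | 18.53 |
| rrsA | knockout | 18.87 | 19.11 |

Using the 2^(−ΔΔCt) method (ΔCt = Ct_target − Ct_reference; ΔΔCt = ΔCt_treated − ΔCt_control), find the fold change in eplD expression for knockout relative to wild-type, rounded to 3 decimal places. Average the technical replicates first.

1.206

Mean Ct: eplD wild-type 30.215; eplD knockout 30.315; rrsA wild-type 18.620; rrsA knockout 18.990
ΔCt(wild-type) = 30.215 − 18.620 = 11.595
ΔCt(knockout) = 30.315 − 18.990 = 11.325
ΔΔCt = 11.325 − 11.595 = -0.270
Fold change = 2^(−(-0.270)) = 2^0.270 = 1.2058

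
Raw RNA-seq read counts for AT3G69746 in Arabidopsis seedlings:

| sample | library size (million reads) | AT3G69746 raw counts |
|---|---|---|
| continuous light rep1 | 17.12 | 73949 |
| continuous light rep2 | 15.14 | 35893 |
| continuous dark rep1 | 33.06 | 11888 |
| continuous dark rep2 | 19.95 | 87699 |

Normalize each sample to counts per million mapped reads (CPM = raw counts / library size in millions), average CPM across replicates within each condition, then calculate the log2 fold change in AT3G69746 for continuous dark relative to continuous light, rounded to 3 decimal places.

-0.492

CPM(continuous light rep1) = 73949 / 17.12 = 4319.4509
CPM(continuous light rep2) = 35893 / 15.14 = 2370.7398
CPM(continuous dark rep1) = 11888 / 33.06 = 359.5886
CPM(continuous dark rep2) = 87699 / 19.95 = 4395.9398
mean CPM(continuous light) = 3345.0953; mean CPM(continuous dark) = 2377.7642
Fold change = 2377.7642 / 3345.0953 = 0.71082
log2(0.71082) = -0.4924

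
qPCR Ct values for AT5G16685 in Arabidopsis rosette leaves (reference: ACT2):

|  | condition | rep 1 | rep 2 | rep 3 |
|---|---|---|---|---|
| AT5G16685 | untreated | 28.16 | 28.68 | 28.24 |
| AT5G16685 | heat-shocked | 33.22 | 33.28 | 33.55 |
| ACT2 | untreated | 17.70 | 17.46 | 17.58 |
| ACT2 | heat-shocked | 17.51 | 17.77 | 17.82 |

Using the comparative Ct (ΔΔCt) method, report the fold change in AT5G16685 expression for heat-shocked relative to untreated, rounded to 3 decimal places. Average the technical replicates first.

0.034

Mean Ct: AT5G16685 untreated 28.360; AT5G16685 heat-shocked 33.350; ACT2 untreated 17.580; ACT2 heat-shocked 17.700
ΔCt(untreated) = 28.360 − 17.580 = 10.780
ΔCt(heat-shocked) = 33.350 − 17.700 = 15.650
ΔΔCt = 15.650 − 10.780 = 4.870
Fold change = 2^(−4.870) = 0.0342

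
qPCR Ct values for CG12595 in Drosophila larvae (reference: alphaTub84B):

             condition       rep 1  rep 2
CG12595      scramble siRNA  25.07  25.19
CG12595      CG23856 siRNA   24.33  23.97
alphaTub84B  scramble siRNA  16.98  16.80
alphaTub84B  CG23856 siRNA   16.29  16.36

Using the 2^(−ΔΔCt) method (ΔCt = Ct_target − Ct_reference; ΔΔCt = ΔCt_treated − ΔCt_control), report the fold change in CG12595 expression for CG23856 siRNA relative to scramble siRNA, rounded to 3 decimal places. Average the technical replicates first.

Mean Ct: CG12595 scramble siRNA 25.130; CG12595 CG23856 siRNA 24.150; alphaTub84B scramble siRNA 16.890; alphaTub84B CG23856 siRNA 16.325
ΔCt(scramble siRNA) = 25.130 − 16.890 = 8.240
ΔCt(CG23856 siRNA) = 24.150 − 16.325 = 7.825
ΔΔCt = 7.825 − 8.240 = -0.415
Fold change = 2^(−(-0.415)) = 2^0.415 = 1.3333

1.333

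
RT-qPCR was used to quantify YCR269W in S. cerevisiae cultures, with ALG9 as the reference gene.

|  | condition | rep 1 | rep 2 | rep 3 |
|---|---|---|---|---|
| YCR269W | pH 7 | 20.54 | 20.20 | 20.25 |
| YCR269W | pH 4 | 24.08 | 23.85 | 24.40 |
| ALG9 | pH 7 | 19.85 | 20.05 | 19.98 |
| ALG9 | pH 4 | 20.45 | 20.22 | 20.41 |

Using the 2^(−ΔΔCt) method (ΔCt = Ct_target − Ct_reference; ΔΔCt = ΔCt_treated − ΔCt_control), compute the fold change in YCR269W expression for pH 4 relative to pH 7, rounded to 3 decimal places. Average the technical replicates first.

0.096

Mean Ct: YCR269W pH 7 20.330; YCR269W pH 4 24.110; ALG9 pH 7 19.960; ALG9 pH 4 20.360
ΔCt(pH 7) = 20.330 − 19.960 = 0.370
ΔCt(pH 4) = 24.110 − 20.360 = 3.750
ΔΔCt = 3.750 − 0.370 = 3.380
Fold change = 2^(−3.380) = 0.0961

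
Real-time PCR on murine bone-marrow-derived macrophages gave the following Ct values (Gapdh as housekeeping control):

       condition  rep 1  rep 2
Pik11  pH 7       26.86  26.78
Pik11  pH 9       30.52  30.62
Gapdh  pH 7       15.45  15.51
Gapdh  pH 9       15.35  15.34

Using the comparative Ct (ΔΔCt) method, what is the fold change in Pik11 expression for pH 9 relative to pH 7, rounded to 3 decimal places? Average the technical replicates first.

Mean Ct: Pik11 pH 7 26.820; Pik11 pH 9 30.570; Gapdh pH 7 15.480; Gapdh pH 9 15.345
ΔCt(pH 7) = 26.820 − 15.480 = 11.340
ΔCt(pH 9) = 30.570 − 15.345 = 15.225
ΔΔCt = 15.225 − 11.340 = 3.885
Fold change = 2^(−3.885) = 0.0677

0.068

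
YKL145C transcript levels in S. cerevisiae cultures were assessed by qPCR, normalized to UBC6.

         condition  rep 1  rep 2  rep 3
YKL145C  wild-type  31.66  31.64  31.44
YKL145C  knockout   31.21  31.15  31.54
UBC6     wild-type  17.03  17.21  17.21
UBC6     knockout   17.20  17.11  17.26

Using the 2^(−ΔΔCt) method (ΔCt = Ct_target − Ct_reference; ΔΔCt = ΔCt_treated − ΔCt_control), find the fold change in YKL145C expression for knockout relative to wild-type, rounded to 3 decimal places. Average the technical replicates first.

Mean Ct: YKL145C wild-type 31.580; YKL145C knockout 31.300; UBC6 wild-type 17.150; UBC6 knockout 17.190
ΔCt(wild-type) = 31.580 − 17.150 = 14.430
ΔCt(knockout) = 31.300 − 17.190 = 14.110
ΔΔCt = 14.110 − 14.430 = -0.320
Fold change = 2^(−(-0.320)) = 2^0.320 = 1.2483

1.248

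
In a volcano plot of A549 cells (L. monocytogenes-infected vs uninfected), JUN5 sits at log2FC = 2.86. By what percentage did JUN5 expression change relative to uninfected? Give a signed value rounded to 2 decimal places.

Fold change = 2^(2.86) = 7.2602
Percent change = (FC − 1) × 100% = (7.2602 − 1) × 100 = 626.02%

626.02%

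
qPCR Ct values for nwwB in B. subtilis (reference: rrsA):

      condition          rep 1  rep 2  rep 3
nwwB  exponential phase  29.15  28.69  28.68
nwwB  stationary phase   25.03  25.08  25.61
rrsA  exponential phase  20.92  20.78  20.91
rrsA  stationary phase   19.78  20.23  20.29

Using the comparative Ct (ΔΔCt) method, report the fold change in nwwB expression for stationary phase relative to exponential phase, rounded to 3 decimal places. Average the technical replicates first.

Mean Ct: nwwB exponential phase 28.840; nwwB stationary phase 25.240; rrsA exponential phase 20.870; rrsA stationary phase 20.100
ΔCt(exponential phase) = 28.840 − 20.870 = 7.970
ΔCt(stationary phase) = 25.240 − 20.100 = 5.140
ΔΔCt = 5.140 − 7.970 = -2.830
Fold change = 2^(−(-2.830)) = 2^2.830 = 7.1107

7.111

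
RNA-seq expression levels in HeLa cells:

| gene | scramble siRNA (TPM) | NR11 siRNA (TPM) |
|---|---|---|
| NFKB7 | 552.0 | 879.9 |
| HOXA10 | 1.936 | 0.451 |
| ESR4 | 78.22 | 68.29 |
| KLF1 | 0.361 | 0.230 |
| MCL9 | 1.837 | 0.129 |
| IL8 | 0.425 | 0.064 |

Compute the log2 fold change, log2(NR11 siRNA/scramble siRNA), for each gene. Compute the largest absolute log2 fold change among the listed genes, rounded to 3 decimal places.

3.832

log2(879.9/552.0) = 0.673  (NFKB7)
log2(0.451/1.936) = -2.102  (HOXA10)
log2(68.29/78.22) = -0.196  (ESR4)
log2(0.230/0.361) = -0.650  (KLF1)
log2(0.129/1.837) = -3.832  (MCL9)
log2(0.064/0.425) = -2.731  (IL8)
The largest magnitude belongs to MCL9.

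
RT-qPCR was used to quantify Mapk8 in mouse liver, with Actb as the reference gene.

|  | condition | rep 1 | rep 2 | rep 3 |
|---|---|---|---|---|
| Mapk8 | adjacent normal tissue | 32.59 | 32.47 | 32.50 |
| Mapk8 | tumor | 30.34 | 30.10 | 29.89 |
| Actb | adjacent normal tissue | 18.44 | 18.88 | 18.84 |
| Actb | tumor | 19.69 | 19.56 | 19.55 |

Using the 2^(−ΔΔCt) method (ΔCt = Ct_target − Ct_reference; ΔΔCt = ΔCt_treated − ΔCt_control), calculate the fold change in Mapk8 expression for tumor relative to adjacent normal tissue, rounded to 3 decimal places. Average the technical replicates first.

Mean Ct: Mapk8 adjacent normal tissue 32.520; Mapk8 tumor 30.110; Actb adjacent normal tissue 18.720; Actb tumor 19.600
ΔCt(adjacent normal tissue) = 32.520 − 18.720 = 13.800
ΔCt(tumor) = 30.110 − 19.600 = 10.510
ΔΔCt = 10.510 − 13.800 = -3.290
Fold change = 2^(−(-3.290)) = 2^3.290 = 9.7811

9.781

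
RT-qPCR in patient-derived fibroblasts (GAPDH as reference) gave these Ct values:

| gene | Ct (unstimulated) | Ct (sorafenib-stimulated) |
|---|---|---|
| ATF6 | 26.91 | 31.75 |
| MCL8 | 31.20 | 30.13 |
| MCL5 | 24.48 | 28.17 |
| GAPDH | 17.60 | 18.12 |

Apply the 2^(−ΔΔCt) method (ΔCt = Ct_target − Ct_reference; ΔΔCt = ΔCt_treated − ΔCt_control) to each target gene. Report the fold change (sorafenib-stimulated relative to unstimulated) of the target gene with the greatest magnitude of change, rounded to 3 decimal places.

ATF6: ΔΔCt = (31.75−18.12) − (26.91−17.60) = 13.63 − 9.31 = 4.32; fold change = 2^-4.32 = 0.050
MCL8: ΔΔCt = (30.13−18.12) − (31.20−17.60) = 12.01 − 13.60 = -1.59; fold change = 2^1.59 = 3.010
MCL5: ΔΔCt = (28.17−18.12) − (24.48−17.60) = 10.05 − 6.88 = 3.17; fold change = 2^-3.17 = 0.111
ATF6 has the largest |ΔΔCt| = 4.32.

0.050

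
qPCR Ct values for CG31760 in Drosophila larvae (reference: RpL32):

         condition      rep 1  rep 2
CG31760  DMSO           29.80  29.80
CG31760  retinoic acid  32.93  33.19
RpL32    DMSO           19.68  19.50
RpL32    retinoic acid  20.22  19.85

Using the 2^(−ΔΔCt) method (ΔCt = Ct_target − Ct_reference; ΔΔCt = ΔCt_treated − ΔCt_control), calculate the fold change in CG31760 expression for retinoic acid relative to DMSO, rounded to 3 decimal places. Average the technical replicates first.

Mean Ct: CG31760 DMSO 29.800; CG31760 retinoic acid 33.060; RpL32 DMSO 19.590; RpL32 retinoic acid 20.035
ΔCt(DMSO) = 29.800 − 19.590 = 10.210
ΔCt(retinoic acid) = 33.060 − 20.035 = 13.025
ΔΔCt = 13.025 − 10.210 = 2.815
Fold change = 2^(−2.815) = 0.1421

0.142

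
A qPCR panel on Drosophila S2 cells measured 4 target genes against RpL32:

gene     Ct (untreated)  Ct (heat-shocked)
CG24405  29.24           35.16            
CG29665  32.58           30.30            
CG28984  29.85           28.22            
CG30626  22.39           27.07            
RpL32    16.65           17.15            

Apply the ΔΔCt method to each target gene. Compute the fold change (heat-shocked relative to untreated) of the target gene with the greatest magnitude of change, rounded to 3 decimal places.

CG24405: ΔΔCt = (35.16−17.15) − (29.24−16.65) = 18.01 − 12.59 = 5.42; fold change = 2^-5.42 = 0.023
CG29665: ΔΔCt = (30.30−17.15) − (32.58−16.65) = 13.15 − 15.93 = -2.78; fold change = 2^2.78 = 6.869
CG28984: ΔΔCt = (28.22−17.15) − (29.85−16.65) = 11.07 − 13.20 = -2.13; fold change = 2^2.13 = 4.377
CG30626: ΔΔCt = (27.07−17.15) − (22.39−16.65) = 9.92 − 5.74 = 4.18; fold change = 2^-4.18 = 0.055
CG24405 has the largest |ΔΔCt| = 5.42.

0.023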